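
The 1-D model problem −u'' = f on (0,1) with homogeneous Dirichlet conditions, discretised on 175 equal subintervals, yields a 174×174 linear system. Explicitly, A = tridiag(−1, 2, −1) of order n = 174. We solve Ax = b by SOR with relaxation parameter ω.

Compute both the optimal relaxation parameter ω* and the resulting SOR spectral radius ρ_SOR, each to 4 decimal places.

ω* = 1.9647, ρ_SOR = 0.9647

B_J for the 174×174 system has eigenvalues cos(kπ/175); ρ_J = cos(π/175) = 0.9998.
√(1 − cos²(π/175)) = sin(π/175) ≈ 0.01795.
[ω*] 2 ÷ (1 + 0.01795) = 2 ÷ 1.01795 = 1.9647.
[ρ_SOR] ω* − 1 = 0.9647.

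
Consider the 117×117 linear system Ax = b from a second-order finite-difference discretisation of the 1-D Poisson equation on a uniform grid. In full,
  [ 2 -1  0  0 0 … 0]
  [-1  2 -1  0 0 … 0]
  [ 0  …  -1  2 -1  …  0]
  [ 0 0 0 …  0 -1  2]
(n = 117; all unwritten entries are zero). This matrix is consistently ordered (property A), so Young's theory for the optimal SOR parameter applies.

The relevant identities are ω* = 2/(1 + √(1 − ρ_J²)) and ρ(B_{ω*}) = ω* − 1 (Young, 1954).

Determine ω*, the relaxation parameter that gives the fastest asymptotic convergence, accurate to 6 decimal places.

½·tridiag(1,0,1) at n=117: λ_k = cos(kπ/118); max |λ| at k=1 ⇒ ρ_J = cos(π/118) ≈ 0.999646.
√(1−ρ_J²) simplifies to sin(π/118) = 0.0266205.
So ω* = 2/1.0266205 = 1.948140 (Young).
At ω = 1.948140 every |λ(B_ω)| = ω−1, so ρ_SOR = 0.948140.

ω* = 1.948140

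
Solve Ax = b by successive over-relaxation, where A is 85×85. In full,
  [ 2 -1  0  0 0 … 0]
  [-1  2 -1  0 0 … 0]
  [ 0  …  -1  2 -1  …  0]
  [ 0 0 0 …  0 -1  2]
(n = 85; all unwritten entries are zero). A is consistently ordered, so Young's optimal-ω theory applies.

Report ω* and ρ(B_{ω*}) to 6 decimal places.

ω* = 1.929530, ρ_SOR = 0.929530

spectrum of D⁻¹(L+U) = {cos(kπ/86) : 1≤k≤85}; ρ_J = cos(π/86) = 0.999333.
root = sin(π/86) = 0.0365220  (since 1−cos² = sin²).
[ω*] 2 ÷ (1 + 0.0365220) = 2 ÷ 1.0365220 = 1.929530.
ρ(B_{ω*}) = ω*−1 = 0.929530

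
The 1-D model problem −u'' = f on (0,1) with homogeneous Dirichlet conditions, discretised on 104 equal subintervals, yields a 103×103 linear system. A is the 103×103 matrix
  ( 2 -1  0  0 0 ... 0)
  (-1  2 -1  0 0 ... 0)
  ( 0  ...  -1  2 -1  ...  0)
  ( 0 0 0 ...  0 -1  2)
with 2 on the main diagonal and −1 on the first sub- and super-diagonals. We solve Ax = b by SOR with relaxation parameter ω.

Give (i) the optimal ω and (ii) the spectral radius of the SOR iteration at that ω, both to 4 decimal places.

spectrum of D⁻¹(L+U) = {cos(kπ/104) : 1≤k≤103}; ρ_J = cos(π/104) = 0.9995.
√(1 − cos²(π/104)) = sin(π/104) ≈ 0.03020.
ω* = 2 / (1 + 0.03020) = 2 / 1.03020 ≈ 1.9414.
ρ(B_{ω*}) = ω*−1 = 0.9414

ω* = 1.9414, ρ_SOR = 0.9414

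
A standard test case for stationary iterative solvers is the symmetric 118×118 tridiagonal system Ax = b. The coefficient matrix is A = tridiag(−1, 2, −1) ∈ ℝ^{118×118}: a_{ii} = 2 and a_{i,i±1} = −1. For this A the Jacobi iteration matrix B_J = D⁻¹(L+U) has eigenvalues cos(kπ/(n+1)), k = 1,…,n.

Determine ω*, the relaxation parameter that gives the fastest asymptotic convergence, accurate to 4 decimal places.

ω* = 1.9486

[ρ_J] n=118: ρ(B_J) = cos(π/(n+1)) = cos(π/119) = 0.9997.
√(1−ρ_J²) simplifies to sin(π/119) = 0.02640.
ω* = 2/(1 + 0.02640) = 2/1.02640 = 1.9486.
At ω = 1.9486 every |λ(B_ω)| = ω−1, so ρ_SOR = 0.9486.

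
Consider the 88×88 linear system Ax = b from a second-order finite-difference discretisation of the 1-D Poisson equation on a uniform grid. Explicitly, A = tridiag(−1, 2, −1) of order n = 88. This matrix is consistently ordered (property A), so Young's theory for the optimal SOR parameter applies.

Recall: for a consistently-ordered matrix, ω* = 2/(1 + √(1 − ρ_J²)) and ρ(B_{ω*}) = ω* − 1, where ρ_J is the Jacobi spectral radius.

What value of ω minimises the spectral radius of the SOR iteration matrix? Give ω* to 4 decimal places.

With n=88, ρ(Jacobi) = cos(π/89) = 0.9994.
√(1−ρ_J²) = |sin(π/89)| = 0.03529
So ω* = 2/1.03529 = 1.9318 (Young).
[ρ_SOR] ω* − 1 = 0.9318.

ω* = 1.9318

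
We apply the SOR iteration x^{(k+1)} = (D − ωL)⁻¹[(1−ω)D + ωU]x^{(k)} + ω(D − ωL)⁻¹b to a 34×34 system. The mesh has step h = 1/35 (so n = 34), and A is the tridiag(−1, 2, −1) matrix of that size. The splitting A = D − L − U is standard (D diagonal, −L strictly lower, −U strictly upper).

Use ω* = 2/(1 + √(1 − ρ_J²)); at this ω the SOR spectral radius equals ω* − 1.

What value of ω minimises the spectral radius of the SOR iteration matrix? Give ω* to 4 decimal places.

spectrum of D⁻¹(L+U) = {cos(kπ/35) : 1≤k≤34}; ρ_J = cos(π/35) = 0.9960.
√(1−ρ_J²) simplifies to sin(π/35) = 0.08964.
Then 2/(1+√(1−ρ_J²)) = 2/(1+0.08964); ω* = 2/1.08964 = 1.8355.
Hence ρ(B_{ω*}) = 1.8355 − 1 = 0.8355.

ω* = 1.8355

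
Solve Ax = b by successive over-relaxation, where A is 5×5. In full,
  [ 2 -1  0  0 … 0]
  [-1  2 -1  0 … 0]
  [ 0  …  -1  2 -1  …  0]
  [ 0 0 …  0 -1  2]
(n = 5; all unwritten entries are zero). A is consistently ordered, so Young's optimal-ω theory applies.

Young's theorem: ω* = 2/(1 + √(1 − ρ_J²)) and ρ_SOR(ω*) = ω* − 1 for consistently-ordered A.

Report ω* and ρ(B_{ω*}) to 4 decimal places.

ω* = 1.3333, ρ_SOR = 0.3333

spectrum of D⁻¹(L+U) = {cos(kπ/6) : 1≤k≤5}; ρ_J = cos(π/6) = 0.8660.
√(1−ρ_J²) simplifies to sin(π/6) = 0.50000.
Young: ω* = 2/(1+√(1−ρ_J²)) = 2/(1+0.50000) = 2/1.50000 = 1.3333.
[ρ_SOR] ω* − 1 = 0.3333.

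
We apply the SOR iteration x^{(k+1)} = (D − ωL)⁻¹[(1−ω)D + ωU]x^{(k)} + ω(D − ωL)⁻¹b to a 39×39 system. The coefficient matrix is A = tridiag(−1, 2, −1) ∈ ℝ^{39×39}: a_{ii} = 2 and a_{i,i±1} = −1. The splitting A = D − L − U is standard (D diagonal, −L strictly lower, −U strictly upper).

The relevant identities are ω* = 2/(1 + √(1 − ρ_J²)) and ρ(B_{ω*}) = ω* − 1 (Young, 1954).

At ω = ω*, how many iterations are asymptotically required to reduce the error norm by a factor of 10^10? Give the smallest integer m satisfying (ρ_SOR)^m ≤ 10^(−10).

B_J for the 39×39 system has eigenvalues cos(kπ/40); ρ_J = cos(π/40) = 0.9969173.
√(1−ρ_J²) simplifies to sin(π/40) = 0.0784591.
ω* = 2/(1+0.0784591) = 1.8544978
At ω = 1.8544978 every |λ(B_ω)| = ω−1, so ρ_SOR = 0.8544978.
For 10 digits: m = 10·ln10 / (−ln 0.8544978) = 23.0259/0.157241 = 146.437; round up → m = 147.

m = 147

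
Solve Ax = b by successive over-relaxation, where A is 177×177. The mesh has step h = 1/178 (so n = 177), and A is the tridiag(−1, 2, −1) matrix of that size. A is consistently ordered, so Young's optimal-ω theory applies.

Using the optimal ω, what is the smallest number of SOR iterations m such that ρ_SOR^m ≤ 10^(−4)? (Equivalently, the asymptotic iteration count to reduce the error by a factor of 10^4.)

m = 261

ρ_J = max_k |cos(kπ/178)| = cos(π/178) = 0.9998443
√(1 − cos²(π/178)) = sin(π/178) ≈ 0.0176485.
ω* = 2 / (1 + 0.0176485) = 2 / 1.0176485 ≈ 1.9653151.
ρ(B_{ω*}) = ω*−1 = 0.9653151
(0.9653151)^m ≤ 10^{−4}  ⇒  m·ln(0.9653151) ≤ −4·ln10  ⇒  m ≥ 260.911  ⇒  m = 261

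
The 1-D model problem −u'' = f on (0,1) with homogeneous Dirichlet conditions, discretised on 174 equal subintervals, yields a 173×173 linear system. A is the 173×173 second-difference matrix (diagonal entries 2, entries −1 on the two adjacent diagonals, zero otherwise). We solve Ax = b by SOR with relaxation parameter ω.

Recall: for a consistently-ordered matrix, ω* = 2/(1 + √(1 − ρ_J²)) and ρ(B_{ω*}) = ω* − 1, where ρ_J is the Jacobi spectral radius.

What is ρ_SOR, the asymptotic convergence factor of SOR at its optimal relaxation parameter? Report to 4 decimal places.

ρ_SOR = 0.9645

½·tridiag(1,0,1) at n=173: λ_k = cos(kπ/174); max |λ| at k=1 ⇒ ρ_J = cos(π/174) ≈ 0.9998.
root = sin(π/174) = 0.01805  (since 1−cos² = sin²).
Young: ω* = 2/(1+√(1−ρ_J²)) = 2/(1+0.01805) = 2/1.01805 = 1.9645.
ρ_SOR = ω* − 1 ≈ 0.9645.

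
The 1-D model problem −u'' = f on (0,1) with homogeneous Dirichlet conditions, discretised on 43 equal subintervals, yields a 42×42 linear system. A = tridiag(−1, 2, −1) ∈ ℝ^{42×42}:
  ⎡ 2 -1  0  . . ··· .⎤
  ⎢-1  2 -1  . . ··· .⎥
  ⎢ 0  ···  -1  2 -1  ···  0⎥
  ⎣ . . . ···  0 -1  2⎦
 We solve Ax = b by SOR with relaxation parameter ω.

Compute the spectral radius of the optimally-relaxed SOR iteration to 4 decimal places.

[ρ_J] n=42: ρ(B_J) = cos(π/(n+1)) = cos(π/43) = 0.9973.
√(1 − cos²(π/43)) = sin(π/43) ≈ 0.07300.
Young: ω* = 2/(1+√(1−ρ_J²)) = 2/(1+0.07300) = 2/1.07300 = 1.8639.
ρ_SOR = ω* − 1 ≈ 0.8639.

ρ_SOR = 0.8639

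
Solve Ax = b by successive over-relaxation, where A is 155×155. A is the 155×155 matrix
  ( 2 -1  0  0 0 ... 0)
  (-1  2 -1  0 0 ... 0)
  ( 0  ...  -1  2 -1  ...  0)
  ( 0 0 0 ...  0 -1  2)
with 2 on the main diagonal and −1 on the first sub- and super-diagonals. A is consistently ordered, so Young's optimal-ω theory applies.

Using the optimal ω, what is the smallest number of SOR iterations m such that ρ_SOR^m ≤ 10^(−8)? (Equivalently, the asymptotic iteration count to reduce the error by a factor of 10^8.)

m = 458

[ρ_J] n=155: ρ(B_J) = cos(π/(n+1)) = cos(π/156) = 0.9997972.
√(1−ρ_J²) = |sin(π/156)| = 0.0201371
Young: ω* = 2/(1+√(1−ρ_J²)) = 2/(1+0.0201371) = 2/1.0201371 = 1.9605208.
At ω = 1.9605208 every |λ(B_ω)| = ω−1, so ρ_SOR = 0.9605208.
Need (0.9605208)^m ≤ 10^(−8): m ≥ 8·ln10/|ln 0.9605208| = 18.4207/0.0402796 = 457.321 ⇒ m = 458.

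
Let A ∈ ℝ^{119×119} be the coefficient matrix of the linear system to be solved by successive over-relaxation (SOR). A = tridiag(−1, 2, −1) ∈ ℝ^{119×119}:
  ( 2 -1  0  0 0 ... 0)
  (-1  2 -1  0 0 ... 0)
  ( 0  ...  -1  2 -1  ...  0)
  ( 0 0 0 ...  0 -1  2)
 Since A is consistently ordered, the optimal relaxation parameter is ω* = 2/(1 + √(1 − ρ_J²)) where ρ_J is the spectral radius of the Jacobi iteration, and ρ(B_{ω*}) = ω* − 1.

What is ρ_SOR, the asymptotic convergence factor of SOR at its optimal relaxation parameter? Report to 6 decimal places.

ρ_J = max_k |cos(kπ/120)| = cos(π/120) = 0.999657
1 − cos²(π/120) = sin²(π/120) ⇒ √(1−ρ_J²) = sin(π/120) = 0.0261769.
Young: ω* = 2/(1+√(1−ρ_J²)) = 2/(1+0.0261769) = 2/1.0261769 = 1.948982.
[ρ_SOR] ω* − 1 = 0.948982.

ρ_SOR = 0.948982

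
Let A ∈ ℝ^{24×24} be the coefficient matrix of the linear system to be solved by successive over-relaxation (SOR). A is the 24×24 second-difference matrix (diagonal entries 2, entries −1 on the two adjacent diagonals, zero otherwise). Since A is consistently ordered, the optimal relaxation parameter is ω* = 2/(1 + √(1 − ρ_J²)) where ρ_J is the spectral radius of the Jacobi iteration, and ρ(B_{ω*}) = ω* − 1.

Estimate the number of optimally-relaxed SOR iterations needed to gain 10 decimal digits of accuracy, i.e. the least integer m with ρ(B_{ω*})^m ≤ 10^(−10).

n=24: λ(B_J) = 1 − λ(A)/2 = cos(kπ/25); k=1 gives ρ_J = 0.9921147.
√(1−ρ_J²) simplifies to sin(π/25) = 0.1253332.
Young: ω* = 2/(1+√(1−ρ_J²)) = 2/(1+0.1253332) = 2/1.1253332 = 1.7772514.
[ρ_SOR] ω* − 1 = 0.7772514.
Need (0.7772514)^m ≤ 10^(−10): m ≥ 10·ln10/|ln 0.7772514| = 23.0259/0.251991 = 91.376 ⇒ m = 92.

m = 92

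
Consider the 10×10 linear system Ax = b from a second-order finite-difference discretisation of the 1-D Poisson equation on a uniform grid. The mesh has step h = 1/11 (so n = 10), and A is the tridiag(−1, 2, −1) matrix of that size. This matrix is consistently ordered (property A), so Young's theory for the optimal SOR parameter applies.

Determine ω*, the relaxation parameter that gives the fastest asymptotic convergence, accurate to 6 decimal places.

ω* = 1.560388

spectrum of D⁻¹(L+U) = {cos(kπ/11) : 1≤k≤10}; ρ_J = cos(π/11) = 0.959493.
root = sin(π/11) = 0.2817326  (since 1−cos² = sin²).
ω* = 2/(1+0.2817326) = 1.560388
and ρ(B_{ω*}) = 1.560388 − 1 = 0.560388.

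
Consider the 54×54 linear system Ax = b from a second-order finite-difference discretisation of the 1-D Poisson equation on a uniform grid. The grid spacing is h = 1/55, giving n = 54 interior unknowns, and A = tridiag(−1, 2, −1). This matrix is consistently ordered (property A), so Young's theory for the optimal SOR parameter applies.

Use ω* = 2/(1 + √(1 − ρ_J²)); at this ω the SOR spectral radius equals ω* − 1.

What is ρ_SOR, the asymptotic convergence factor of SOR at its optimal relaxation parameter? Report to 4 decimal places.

ρ_J = max_k |cos(kπ/55)| = cos(π/55) = 0.9984
√(1−ρ_J²) = |sin(π/55)| = 0.05709
Young: ω* = 2/(1+√(1−ρ_J²)) = 2/(1+0.05709) = 2/1.05709 = 1.8920.
and ρ(B_{ω*}) = 1.8920 − 1 = 0.8920.

ρ_SOR = 0.8920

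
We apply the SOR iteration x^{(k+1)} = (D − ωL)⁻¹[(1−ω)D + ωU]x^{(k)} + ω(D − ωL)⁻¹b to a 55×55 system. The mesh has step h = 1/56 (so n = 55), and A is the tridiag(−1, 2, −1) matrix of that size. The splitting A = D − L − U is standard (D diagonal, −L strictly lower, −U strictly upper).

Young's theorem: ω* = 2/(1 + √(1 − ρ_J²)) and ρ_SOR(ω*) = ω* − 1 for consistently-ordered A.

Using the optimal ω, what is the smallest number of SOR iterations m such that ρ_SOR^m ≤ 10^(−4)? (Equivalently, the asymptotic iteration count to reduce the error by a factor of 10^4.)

m = 83

B_J for the 55×55 system has eigenvalues cos(kπ/56); ρ_J = cos(π/56) = 0.9984268.
√(1−ρ_J²) = |sin(π/56)| = 0.0560704
ω* = 2/(1+0.0560704) = 1.8938131
[ρ_SOR] ω* − 1 = 0.8938131.
m ≥ 4·ln10 / (−ln 0.8938131) = 82.045; smallest integer m = 83.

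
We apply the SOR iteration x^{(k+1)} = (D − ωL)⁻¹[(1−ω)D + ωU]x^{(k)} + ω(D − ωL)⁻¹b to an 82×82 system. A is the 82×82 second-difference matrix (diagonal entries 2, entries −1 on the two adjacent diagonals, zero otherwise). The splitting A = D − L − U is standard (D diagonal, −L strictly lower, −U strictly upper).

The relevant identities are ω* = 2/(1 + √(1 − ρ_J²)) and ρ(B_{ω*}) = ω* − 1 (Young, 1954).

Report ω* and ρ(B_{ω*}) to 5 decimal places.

B_J for the 82×82 system has eigenvalues cos(kπ/83); ρ_J = cos(π/83) = 0.99928.
√(1−ρ_J²) = |sin(π/83)| = 0.037841
ω* = 2/(1 + 0.037841) = 2/1.037841 = 1.92708.
ρ_SOR = ω* − 1 = 1.92708 − 1 = 0.92708.

ω* = 1.92708, ρ_SOR = 0.92708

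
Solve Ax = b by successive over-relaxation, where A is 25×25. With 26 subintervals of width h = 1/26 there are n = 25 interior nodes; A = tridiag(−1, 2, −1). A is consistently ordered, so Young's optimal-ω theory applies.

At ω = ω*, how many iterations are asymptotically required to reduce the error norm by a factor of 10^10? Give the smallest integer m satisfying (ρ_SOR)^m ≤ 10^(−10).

m = 96

With n=25, ρ(Jacobi) = cos(π/26) = 0.9927089.
root = sin(π/26) = 0.1205367  (since 1−cos² = sin²).
[ω*] 2 ÷ (1 + 0.1205367) = 2 ÷ 1.1205367 = 1.7848590.
Hence ρ(B_{ω*}) = 1.7848590 − 1 = 0.7848590.
10·ln10 = 23.0259; −ln(0.7848590) = 0.242251; m = ⌈23.0259/0.242251⌉ = ⌈95.050⌉ = 96.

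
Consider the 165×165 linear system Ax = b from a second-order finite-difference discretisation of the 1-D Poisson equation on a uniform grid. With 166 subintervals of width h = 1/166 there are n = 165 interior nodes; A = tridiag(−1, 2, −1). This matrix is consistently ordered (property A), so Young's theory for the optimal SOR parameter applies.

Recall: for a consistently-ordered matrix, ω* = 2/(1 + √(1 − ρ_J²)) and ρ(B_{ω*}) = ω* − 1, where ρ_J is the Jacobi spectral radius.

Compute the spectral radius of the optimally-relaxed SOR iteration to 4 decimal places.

ρ_SOR = 0.9629

½·tridiag(1,0,1) at n=165: λ_k = cos(kπ/166); max |λ| at k=1 ⇒ ρ_J = cos(π/166) ≈ 0.9998.
√(1−ρ_J²) = |sin(π/166)| = 0.01892
[ω*] 2 ÷ (1 + 0.01892) = 2 ÷ 1.01892 = 1.9629.
and ρ(B_{ω*}) = 1.9629 − 1 = 0.9629.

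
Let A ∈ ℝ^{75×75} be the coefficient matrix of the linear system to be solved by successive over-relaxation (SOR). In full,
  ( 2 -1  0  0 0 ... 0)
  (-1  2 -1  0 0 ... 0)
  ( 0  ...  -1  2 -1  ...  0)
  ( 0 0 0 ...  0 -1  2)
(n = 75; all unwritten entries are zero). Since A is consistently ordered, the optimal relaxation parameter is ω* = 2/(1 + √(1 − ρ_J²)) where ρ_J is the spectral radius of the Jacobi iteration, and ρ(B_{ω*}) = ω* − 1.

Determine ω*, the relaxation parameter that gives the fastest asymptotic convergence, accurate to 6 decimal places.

spectrum of D⁻¹(L+U) = {cos(kπ/76) : 1≤k≤75}; ρ_J = cos(π/76) = 0.999146.
√(1−ρ_J²) = |sin(π/76)| = 0.0413250
ω* = 2 / (1 + 0.0413250) = 2 / 1.0413250 ≈ 1.920630.
ρ(B_{ω*}) = ω*−1 = 0.920630

ω* = 1.920630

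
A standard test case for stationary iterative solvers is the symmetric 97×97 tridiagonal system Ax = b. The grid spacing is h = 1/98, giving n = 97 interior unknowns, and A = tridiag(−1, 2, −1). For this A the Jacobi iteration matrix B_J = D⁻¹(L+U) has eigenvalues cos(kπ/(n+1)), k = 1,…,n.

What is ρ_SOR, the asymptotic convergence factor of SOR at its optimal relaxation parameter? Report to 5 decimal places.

½·tridiag(1,0,1) at n=97: λ_k = cos(kπ/98); max |λ| at k=1 ⇒ ρ_J = cos(π/98) ≈ 0.99949.
√(1−ρ_J²) = |sin(π/98)| = 0.032052
ω* = 2/(1 + 0.032052) = 2/1.032052 = 1.93789.
ρ_SOR = ω* − 1 = 1.93789 − 1 = 0.93789.

ρ_SOR = 0.93789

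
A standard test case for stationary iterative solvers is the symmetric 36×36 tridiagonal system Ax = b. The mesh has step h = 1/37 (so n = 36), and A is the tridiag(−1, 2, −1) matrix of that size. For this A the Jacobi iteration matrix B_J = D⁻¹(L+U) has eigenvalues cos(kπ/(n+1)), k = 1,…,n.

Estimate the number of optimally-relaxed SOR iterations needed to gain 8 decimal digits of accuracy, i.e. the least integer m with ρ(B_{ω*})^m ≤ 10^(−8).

m = 109

spectrum of D⁻¹(L+U) = {cos(kπ/37) : 1≤k≤36}; ρ_J = cos(π/37) = 0.9963975.
√(1−ρ_J²) = |sin(π/37)| = 0.0848059
So ω* = 2/1.0848059 = 1.8436478 (Young).
[ρ_SOR] ω* − 1 = 0.8436478.
Need (0.8436478)^m ≤ 10^(−8): m ≥ 8·ln10/|ln 0.8436478| = 18.4207/0.17002 = 108.344 ⇒ m = 109.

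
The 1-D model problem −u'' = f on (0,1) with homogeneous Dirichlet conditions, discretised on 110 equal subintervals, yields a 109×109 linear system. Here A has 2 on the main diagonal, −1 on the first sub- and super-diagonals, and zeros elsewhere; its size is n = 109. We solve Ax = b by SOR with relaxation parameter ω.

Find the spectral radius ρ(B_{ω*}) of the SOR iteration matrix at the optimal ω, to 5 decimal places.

ρ_SOR = 0.94447

½·tridiag(1,0,1) at n=109: λ_k = cos(kπ/110); max |λ| at k=1 ⇒ ρ_J = cos(π/110) ≈ 0.99959.
root = sin(π/110) = 0.028556  (since 1−cos² = sin²).
ω* = 2/(1 + 0.028556) = 2/1.028556 = 1.94447.
At ω = 1.94447 every |λ(B_ω)| = ω−1, so ρ_SOR = 0.94447.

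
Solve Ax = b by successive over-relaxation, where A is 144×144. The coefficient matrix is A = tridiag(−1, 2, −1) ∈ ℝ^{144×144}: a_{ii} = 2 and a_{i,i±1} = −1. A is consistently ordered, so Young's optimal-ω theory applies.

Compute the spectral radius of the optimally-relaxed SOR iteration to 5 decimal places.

[ρ_J] n=144: ρ(B_J) = cos(π/(n+1)) = cos(π/145) = 0.99977.
√(1−ρ_J²) = |sin(π/145)| = 0.021664
ω* = 2/(1 + 0.021664) = 2/1.021664 = 1.95759.
ρ_SOR = ω* − 1 ≈ 0.95759.

ρ_SOR = 0.95759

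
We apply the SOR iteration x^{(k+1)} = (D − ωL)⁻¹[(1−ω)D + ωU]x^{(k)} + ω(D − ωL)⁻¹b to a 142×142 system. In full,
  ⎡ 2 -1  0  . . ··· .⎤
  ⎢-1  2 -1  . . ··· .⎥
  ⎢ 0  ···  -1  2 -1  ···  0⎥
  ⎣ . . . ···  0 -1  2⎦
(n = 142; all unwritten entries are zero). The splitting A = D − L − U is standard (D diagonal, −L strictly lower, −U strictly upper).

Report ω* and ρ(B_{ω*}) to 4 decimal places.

ω* = 1.9570, ρ_SOR = 0.9570

spectrum of D⁻¹(L+U) = {cos(kπ/143) : 1≤k≤142}; ρ_J = cos(π/143) = 0.9998.
1 − cos²(π/143) = sin²(π/143) ⇒ √(1−ρ_J²) = sin(π/143) = 0.02197.
ω* = 2 / (1 + 0.02197) = 2 / 1.02197 ≈ 1.9570.
and ρ(B_{ω*}) = 1.9570 − 1 = 0.9570.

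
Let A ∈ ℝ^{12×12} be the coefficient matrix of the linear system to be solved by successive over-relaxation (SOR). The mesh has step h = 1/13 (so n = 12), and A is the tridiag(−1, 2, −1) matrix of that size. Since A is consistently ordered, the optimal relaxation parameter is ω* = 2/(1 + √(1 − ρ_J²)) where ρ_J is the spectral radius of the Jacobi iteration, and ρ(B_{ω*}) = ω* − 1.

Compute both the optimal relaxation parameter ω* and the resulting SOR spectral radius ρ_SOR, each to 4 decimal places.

B_J for the 12×12 system has eigenvalues cos(kπ/13); ρ_J = cos(π/13) = 0.9709.
1 − cos²(π/13) = sin²(π/13) ⇒ √(1−ρ_J²) = sin(π/13) = 0.23932.
Then 2/(1+√(1−ρ_J²)) = 2/(1+0.23932); ω* = 2/1.23932 = 1.6138.
[ρ_SOR] ω* − 1 = 0.6138.

ω* = 1.6138, ρ_SOR = 0.6138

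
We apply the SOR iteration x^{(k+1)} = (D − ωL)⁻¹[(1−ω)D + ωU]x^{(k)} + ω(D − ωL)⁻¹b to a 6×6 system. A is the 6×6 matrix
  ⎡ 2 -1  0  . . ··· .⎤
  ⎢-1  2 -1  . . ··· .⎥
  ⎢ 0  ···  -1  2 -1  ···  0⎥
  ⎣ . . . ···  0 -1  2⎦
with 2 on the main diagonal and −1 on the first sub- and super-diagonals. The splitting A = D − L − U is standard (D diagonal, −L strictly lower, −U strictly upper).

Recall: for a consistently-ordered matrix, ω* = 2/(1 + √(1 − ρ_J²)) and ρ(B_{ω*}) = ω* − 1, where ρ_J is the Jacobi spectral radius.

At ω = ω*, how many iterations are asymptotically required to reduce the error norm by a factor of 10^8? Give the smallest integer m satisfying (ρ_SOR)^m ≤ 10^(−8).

[ρ_J] n=6: ρ(B_J) = cos(π/(n+1)) = cos(π/7) = 0.9009689.
√(1−ρ_J²) = |sin(π/7)| = 0.4338837
ω* = 2/(1+0.4338837) = 1.3948133
[ρ_SOR] ω* − 1 = 0.3948133.
Need (0.3948133)^m ≤ 10^(−8): m ≥ 8·ln10/|ln 0.3948133| = 18.4207/0.929342 = 19.821 ⇒ m = 20.

m = 20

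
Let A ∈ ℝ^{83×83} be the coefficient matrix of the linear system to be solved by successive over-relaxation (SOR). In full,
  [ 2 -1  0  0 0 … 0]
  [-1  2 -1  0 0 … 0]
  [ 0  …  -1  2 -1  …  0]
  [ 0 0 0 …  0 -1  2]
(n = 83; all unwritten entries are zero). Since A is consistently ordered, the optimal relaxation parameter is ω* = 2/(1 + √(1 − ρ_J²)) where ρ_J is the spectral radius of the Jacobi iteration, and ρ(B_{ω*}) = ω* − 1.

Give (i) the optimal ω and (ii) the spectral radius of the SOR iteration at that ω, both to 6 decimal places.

spectrum of D⁻¹(L+U) = {cos(kπ/84) : 1≤k≤83}; ρ_J = cos(π/84) = 0.999301.
√(1−ρ_J²) = |sin(π/84)| = 0.0373912
ω* = 2 / (1 + 0.0373912) = 2 / 1.0373912 ≈ 1.927913.
At ω = 1.927913 every |λ(B_ω)| = ω−1, so ρ_SOR = 0.927913.

ω* = 1.927913, ρ_SOR = 0.927913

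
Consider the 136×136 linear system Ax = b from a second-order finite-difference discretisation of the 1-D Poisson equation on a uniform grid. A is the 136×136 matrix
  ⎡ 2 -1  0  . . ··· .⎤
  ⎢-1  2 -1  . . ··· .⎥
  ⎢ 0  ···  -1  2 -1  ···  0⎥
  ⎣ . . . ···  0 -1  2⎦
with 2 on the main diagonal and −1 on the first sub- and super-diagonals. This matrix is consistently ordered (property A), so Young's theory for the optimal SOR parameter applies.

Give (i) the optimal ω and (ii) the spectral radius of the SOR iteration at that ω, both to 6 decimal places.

½·tridiag(1,0,1) at n=136: λ_k = cos(kπ/137); max |λ| at k=1 ⇒ ρ_J = cos(π/137) ≈ 0.999737.
√(1 − cos²(π/137)) = sin(π/137) ≈ 0.0229293.
So ω* = 2/1.0229293 = 1.955169 (Young).
ρ_SOR = ω* − 1 = 1.955169 − 1 = 0.955169.

ω* = 1.955169, ρ_SOR = 0.955169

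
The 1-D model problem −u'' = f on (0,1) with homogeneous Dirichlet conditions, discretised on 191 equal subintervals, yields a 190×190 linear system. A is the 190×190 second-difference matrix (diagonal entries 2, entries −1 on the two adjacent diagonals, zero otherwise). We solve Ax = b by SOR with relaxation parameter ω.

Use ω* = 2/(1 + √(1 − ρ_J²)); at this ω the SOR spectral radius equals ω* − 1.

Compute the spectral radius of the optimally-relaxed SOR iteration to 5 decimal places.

B_J for the 190×190 system has eigenvalues cos(kπ/191); ρ_J = cos(π/191) = 0.99986.
√(1 − cos²(π/191)) = sin(π/191) ≈ 0.016447.
ω* = 2/(1 + 0.016447) = 2/1.016447 = 1.96764.
ρ_SOR = ω* − 1 ≈ 0.96764.

ρ_SOR = 0.96764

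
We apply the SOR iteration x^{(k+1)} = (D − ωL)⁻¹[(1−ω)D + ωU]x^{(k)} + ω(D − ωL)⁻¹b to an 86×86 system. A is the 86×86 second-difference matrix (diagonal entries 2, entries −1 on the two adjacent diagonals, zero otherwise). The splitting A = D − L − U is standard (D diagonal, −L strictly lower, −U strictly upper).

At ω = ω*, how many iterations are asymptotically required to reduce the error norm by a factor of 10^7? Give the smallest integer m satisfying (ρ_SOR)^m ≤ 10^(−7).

m = 224

B_J for the 86×86 system has eigenvalues cos(kπ/87); ρ_J = cos(π/87) = 0.9993481.
√(1−ρ_J²) = |sin(π/87)| = 0.0361024
ω* = 2 / (1 + 0.0361024) = 2 / 1.0361024 ≈ 1.9303111.
ρ_SOR = ω* − 1 ≈ 0.9303111.
m ≥ 7·ln10 / (−ln 0.9303111) = 223.131; smallest integer m = 224.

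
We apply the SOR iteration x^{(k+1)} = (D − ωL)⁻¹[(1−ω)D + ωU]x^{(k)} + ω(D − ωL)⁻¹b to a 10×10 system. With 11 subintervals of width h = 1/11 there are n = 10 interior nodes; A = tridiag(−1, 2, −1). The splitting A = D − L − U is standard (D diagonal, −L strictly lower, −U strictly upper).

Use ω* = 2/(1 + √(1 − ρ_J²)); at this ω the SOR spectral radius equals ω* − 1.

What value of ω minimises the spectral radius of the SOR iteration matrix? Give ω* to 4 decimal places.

ρ_J = max_k |cos(kπ/11)| = cos(π/11) = 0.9595
√(1−ρ_J²) = |sin(π/11)| = 0.28173
So ω* = 2/1.28173 = 1.5604 (Young).
and ρ(B_{ω*}) = 1.5604 − 1 = 0.5604.

ω* = 1.5604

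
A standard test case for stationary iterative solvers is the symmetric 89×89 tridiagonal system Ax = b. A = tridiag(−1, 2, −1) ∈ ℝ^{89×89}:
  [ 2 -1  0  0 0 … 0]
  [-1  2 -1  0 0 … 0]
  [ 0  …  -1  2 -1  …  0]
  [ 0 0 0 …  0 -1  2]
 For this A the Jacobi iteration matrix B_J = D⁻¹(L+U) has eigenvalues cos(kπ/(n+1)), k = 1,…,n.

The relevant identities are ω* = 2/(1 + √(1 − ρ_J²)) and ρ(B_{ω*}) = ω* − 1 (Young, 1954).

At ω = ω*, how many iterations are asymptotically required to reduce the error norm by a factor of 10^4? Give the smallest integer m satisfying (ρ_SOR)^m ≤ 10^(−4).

½·tridiag(1,0,1) at n=89: λ_k = cos(kπ/90); max |λ| at k=1 ⇒ ρ_J = cos(π/90) ≈ 0.9993908.
root = sin(π/90) = 0.0348995  (since 1−cos² = sin²).
[ω*] 2 ÷ (1 + 0.0348995) = 2 ÷ 1.0348995 = 1.9325548.
At ω = 1.9325548 every |λ(B_ω)| = ω−1, so ρ_SOR = 0.9325548.
m ≥ 4·ln10 / (−ln 0.9325548) = 131.902; smallest integer m = 132.

m = 132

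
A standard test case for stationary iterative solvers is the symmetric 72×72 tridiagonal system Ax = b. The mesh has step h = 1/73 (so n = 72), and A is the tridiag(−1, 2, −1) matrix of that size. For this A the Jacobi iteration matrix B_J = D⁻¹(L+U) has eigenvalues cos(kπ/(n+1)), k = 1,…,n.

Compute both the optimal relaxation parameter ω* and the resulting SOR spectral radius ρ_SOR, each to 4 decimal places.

[ρ_J] n=72: ρ(B_J) = cos(π/(n+1)) = cos(π/73) = 0.9991.
1 − cos²(π/73) = sin²(π/73) ⇒ √(1−ρ_J²) = sin(π/73) = 0.04302.
So ω* = 2/1.04302 = 1.9175 (Young).
and ρ(B_{ω*}) = 1.9175 − 1 = 0.9175.

ω* = 1.9175, ρ_SOR = 0.9175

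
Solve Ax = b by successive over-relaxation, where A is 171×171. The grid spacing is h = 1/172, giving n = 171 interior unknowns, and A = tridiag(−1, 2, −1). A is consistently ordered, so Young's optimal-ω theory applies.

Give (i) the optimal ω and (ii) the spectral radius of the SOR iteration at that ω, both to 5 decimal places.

n=171: λ(B_J) = 1 − λ(A)/2 = cos(kπ/172); k=1 gives ρ_J = 0.99983.
√(1−ρ_J²) simplifies to sin(π/172) = 0.018264.
ω* = 2/(1+0.018264) = 1.96413
ρ(B_{ω*}) = ω*−1 = 0.96413

ω* = 1.96413, ρ_SOR = 0.96413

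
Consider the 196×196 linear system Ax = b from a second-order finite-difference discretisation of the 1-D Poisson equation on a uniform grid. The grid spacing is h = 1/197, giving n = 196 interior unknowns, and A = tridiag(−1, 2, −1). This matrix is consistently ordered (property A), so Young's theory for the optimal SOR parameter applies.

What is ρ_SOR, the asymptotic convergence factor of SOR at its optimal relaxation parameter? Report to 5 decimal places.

ρ_SOR = 0.96861

n=196: λ(B_J) = 1 − λ(A)/2 = cos(kπ/197); k=1 gives ρ_J = 0.99987.
root = sin(π/197) = 0.015946  (since 1−cos² = sin²).
Young: ω* = 2/(1+√(1−ρ_J²)) = 2/(1+0.015946) = 2/1.015946 = 1.96861.
ρ(B_{ω*}) = ω*−1 = 0.96861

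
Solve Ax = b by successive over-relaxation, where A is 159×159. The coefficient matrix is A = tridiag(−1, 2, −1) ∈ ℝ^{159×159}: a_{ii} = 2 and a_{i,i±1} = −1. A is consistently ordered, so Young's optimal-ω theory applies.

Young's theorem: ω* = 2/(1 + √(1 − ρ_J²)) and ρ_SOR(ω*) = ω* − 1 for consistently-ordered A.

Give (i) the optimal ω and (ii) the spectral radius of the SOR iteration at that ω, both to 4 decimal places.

ω* = 1.9615, ρ_SOR = 0.9615

ρ_J = max_k |cos(kπ/160)| = cos(π/160) = 0.9998
√(1−ρ_J²) simplifies to sin(π/160) = 0.01963.
Then 2/(1+√(1−ρ_J²)) = 2/(1+0.01963); ω* = 2/1.01963 = 1.9615.
and ρ(B_{ω*}) = 1.9615 − 1 = 0.9615.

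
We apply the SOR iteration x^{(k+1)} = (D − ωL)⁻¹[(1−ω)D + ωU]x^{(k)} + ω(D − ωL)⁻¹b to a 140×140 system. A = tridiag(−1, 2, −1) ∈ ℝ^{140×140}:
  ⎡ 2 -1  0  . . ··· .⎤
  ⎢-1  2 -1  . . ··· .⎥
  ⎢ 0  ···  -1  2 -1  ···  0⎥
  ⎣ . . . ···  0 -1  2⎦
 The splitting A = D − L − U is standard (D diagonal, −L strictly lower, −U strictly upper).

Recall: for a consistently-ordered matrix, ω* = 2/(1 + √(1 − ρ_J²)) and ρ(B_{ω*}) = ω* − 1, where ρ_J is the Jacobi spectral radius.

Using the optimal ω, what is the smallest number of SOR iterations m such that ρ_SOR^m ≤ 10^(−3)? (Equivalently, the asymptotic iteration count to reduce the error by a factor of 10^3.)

m = 156

With n=140, ρ(Jacobi) = cos(π/141) = 0.9997518.
√(1 − cos²(π/141)) = sin(π/141) ≈ 0.0222790.
ω* = 2/(1+0.0222790) = 1.9564131
ρ(B_{ω*}) = ω*−1 = 0.9564131
For 3 digits: m = 3·ln10 / (−ln 0.9564131) = 6.90776/0.0445653 = 155.003; round up → m = 156.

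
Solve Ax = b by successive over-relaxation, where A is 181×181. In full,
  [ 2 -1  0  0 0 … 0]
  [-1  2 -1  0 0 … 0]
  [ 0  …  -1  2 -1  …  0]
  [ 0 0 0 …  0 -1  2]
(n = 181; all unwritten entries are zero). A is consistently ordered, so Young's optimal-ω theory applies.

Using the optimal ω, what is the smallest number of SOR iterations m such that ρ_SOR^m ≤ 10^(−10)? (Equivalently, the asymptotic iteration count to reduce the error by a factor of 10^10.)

spectrum of D⁻¹(L+U) = {cos(kπ/182) : 1≤k≤181}; ρ_J = cos(π/182) = 0.9998510.
root = sin(π/182) = 0.0172606  (since 1−cos² = sin²).
[ω*] 2 ÷ (1 + 0.0172606) = 2 ÷ 1.0172606 = 1.9660645.
Hence ρ(B_{ω*}) = 1.9660645 − 1 = 0.9660645.
ρ_SOR^m ≤ 10^(−10) ⇔ m ≥ 10·ln10/(−ln 0.9660645) = 23.0259/0.0345247 = 666.940; m = ⌈666.940⌉ = 667.

m = 667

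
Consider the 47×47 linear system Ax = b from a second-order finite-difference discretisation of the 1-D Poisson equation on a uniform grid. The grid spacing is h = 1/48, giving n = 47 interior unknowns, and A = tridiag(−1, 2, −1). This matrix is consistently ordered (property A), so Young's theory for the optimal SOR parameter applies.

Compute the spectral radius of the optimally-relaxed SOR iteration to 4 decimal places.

ρ_SOR = 0.8772

ρ_J = max_k |cos(kπ/48)| = cos(π/48) = 0.9979
√(1 − cos²(π/48)) = sin(π/48) ≈ 0.06540.
ω* = 2 / (1 + 0.06540) = 2 / 1.06540 ≈ 1.8772.
and ρ(B_{ω*}) = 1.8772 − 1 = 0.8772.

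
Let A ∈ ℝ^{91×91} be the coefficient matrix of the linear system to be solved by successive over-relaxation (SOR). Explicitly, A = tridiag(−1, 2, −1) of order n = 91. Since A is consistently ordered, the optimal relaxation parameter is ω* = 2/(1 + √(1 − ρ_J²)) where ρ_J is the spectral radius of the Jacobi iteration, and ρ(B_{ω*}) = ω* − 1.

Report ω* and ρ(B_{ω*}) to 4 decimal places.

ω* = 1.9340, ρ_SOR = 0.9340

ρ_J = max_k |cos(kπ/92)| = cos(π/92) = 0.9994
√(1 − cos²(π/92)) = sin(π/92) ≈ 0.03414.
Young: ω* = 2/(1+√(1−ρ_J²)) = 2/(1+0.03414) = 2/1.03414 = 1.9340.
ρ_SOR = ω* − 1 ≈ 0.9340.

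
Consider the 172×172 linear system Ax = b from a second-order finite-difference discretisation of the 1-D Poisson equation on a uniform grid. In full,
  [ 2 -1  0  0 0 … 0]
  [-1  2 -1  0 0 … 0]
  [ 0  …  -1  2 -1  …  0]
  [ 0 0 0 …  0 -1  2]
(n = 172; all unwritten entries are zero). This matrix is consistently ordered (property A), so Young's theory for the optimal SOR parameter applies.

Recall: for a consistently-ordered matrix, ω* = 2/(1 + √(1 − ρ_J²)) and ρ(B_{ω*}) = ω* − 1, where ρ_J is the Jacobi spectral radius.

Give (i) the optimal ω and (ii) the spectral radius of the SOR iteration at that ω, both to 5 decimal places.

With n=172, ρ(Jacobi) = cos(π/173) = 0.99984.
√(1−ρ_J²) = |sin(π/173)| = 0.018158
[ω*] 2 ÷ (1 + 0.018158) = 2 ÷ 1.018158 = 1.96433.
and ρ(B_{ω*}) = 1.96433 − 1 = 0.96433.

ω* = 1.96433, ρ_SOR = 0.96433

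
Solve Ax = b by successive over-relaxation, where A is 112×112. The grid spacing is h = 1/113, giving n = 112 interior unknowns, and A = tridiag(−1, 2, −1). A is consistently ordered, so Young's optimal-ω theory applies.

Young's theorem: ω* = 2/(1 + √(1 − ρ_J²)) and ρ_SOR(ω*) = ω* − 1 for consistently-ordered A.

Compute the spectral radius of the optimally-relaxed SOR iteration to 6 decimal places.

B_J for the 112×112 system has eigenvalues cos(kπ/113); ρ_J = cos(π/113) = 0.999614.
1 − cos²(π/113) = sin²(π/113) ⇒ √(1−ρ_J²) = sin(π/113) = 0.0277981.
So ω* = 2/1.0277981 = 1.945907 (Young).
At ω = 1.945907 every |λ(B_ω)| = ω−1, so ρ_SOR = 0.945907.

ρ_SOR = 0.945907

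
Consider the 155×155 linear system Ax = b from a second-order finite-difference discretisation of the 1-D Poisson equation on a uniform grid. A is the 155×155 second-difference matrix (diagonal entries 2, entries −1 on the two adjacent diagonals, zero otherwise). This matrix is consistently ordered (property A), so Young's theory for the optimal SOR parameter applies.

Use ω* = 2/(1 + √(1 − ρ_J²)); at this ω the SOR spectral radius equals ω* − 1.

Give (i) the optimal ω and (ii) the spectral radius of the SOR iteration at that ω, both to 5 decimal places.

ω* = 1.96052, ρ_SOR = 0.96052

½·tridiag(1,0,1) at n=155: λ_k = cos(kπ/156); max |λ| at k=1 ⇒ ρ_J = cos(π/156) ≈ 0.99980.
√(1−ρ_J²) = |sin(π/156)| = 0.020137
ω* = 2 / (1 + 0.020137) = 2 / 1.020137 ≈ 1.96052.
ρ(B_{ω*}) = ω*−1 = 0.96052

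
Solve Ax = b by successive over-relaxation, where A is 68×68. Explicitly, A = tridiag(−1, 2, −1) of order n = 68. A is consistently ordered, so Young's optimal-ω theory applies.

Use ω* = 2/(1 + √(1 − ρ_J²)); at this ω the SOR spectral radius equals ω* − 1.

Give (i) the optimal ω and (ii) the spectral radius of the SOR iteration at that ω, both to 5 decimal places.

ω* = 1.91293, ρ_SOR = 0.91293

[ρ_J] n=68: ρ(B_J) = cos(π/(n+1)) = cos(π/69) = 0.99896.
√(1−ρ_J²) simplifies to sin(π/69) = 0.045515.
ω* = 2/(1 + 0.045515) = 2/1.045515 = 1.91293.
and ρ(B_{ω*}) = 1.91293 − 1 = 0.91293.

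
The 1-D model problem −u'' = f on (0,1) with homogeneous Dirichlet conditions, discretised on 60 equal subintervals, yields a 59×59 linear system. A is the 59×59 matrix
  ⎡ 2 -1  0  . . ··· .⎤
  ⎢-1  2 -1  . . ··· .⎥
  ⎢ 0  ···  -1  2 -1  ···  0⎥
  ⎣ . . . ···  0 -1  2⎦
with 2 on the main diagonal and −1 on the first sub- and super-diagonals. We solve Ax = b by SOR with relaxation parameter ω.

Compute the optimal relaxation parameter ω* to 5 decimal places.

ω* = 1.90053

½·tridiag(1,0,1) at n=59: λ_k = cos(kπ/60); max |λ| at k=1 ⇒ ρ_J = cos(π/60) ≈ 0.99863.
root = sin(π/60) = 0.052336  (since 1−cos² = sin²).
Young: ω* = 2/(1+√(1−ρ_J²)) = 2/(1+0.052336) = 2/1.052336 = 1.90053.
Hence ρ(B_{ω*}) = 1.90053 − 1 = 0.90053.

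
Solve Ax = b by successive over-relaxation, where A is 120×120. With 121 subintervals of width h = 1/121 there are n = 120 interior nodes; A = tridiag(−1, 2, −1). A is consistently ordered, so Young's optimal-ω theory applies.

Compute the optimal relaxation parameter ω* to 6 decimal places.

½·tridiag(1,0,1) at n=120: λ_k = cos(kπ/121); max |λ| at k=1 ⇒ ρ_J = cos(π/121) ≈ 0.999663.
√(1 − cos²(π/121)) = sin(π/121) ≈ 0.0259607.
ω* = 2 / (1 + 0.0259607) = 2 / 1.0259607 ≈ 1.949392.
and ρ(B_{ω*}) = 1.949392 − 1 = 0.949392.

ω* = 1.949392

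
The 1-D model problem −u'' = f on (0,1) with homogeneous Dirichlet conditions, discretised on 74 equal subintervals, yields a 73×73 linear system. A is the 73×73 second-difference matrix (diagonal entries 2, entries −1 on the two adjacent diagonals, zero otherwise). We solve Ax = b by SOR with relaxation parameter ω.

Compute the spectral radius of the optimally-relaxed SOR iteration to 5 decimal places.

ρ_SOR = 0.91857

B_J for the 73×73 system has eigenvalues cos(kπ/74); ρ_J = cos(π/74) = 0.99910.
1 − cos²(π/74) = sin²(π/74) ⇒ √(1−ρ_J²) = sin(π/74) = 0.042441.
[ω*] 2 ÷ (1 + 0.042441) = 2 ÷ 1.042441 = 1.91857.
ρ(B_{ω*}) = ω*−1 = 0.91857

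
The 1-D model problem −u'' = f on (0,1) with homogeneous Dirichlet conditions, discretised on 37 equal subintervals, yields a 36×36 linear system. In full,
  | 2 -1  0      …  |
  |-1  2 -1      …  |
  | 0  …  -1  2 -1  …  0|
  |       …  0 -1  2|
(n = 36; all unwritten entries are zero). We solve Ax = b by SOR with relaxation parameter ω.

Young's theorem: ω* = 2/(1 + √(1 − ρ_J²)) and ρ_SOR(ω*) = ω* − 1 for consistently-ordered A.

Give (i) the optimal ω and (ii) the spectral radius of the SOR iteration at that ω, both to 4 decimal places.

ω* = 1.8436, ρ_SOR = 0.8436

[ρ_J] n=36: ρ(B_J) = cos(π/(n+1)) = cos(π/37) = 0.9964.
root = sin(π/37) = 0.08481  (since 1−cos² = sin²).
Then 2/(1+√(1−ρ_J²)) = 2/(1+0.08481); ω* = 2/1.08481 = 1.8436.
At ω = 1.8436 every |λ(B_ω)| = ω−1, so ρ_SOR = 0.8436.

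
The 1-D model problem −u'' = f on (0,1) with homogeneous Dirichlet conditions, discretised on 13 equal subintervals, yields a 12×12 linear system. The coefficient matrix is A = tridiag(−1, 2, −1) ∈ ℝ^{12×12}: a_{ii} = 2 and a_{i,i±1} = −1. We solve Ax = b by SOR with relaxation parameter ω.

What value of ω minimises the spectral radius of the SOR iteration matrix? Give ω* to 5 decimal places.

[ρ_J] n=12: ρ(B_J) = cos(π/(n+1)) = cos(π/13) = 0.97094.
√(1−ρ_J²) = |sin(π/13)| = 0.239316
[ω*] 2 ÷ (1 + 0.239316) = 2 ÷ 1.239316 = 1.61379.
Hence ρ(B_{ω*}) = 1.61379 − 1 = 0.61379.

ω* = 1.61379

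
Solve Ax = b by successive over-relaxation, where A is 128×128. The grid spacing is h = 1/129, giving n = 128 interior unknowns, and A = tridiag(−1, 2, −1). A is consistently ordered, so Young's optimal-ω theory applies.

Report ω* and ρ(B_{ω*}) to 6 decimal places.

ω* = 1.952456, ρ_SOR = 0.952456

B_J for the 128×128 system has eigenvalues cos(kπ/129); ρ_J = cos(π/129) = 0.999703.
root = sin(π/129) = 0.0243510  (since 1−cos² = sin²).
So ω* = 2/1.0243510 = 1.952456 (Young).
ρ(B_{ω*}) = ω*−1 = 0.952456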